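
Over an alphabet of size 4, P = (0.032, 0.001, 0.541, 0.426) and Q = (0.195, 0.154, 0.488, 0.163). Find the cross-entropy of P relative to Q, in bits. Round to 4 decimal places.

1.7530 bits

H(P,Q) = −Σ p·log₂ q.
  −0.032·log₂(0.195) = 0.07547
  −0.001·log₂(0.154) = 0.00270
  −0.541·log₂(0.488) = 0.55996
  −0.426·log₂(0.163) = 1.11487
H(P,Q) = 1.7530 bits.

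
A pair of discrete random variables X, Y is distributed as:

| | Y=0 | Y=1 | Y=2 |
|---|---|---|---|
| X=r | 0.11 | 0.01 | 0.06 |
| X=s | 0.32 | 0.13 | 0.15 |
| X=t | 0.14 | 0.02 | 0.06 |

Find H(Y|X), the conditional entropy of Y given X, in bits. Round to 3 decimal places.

1.365 bits

Marginals: p(X) = (0.1800, 0.6000, 0.2200), p(Y) = (0.5700, 0.1600, 0.2700).
H(Y|X) = Σ p(X) · H(Y|X=·).
  X=r: p=0.1800, H(Y|X=r) = 1.1942
  X=s: p=0.6000, H(Y|X=s) = 1.4617
  X=t: p=0.2200, H(Y|X=t) = 1.2407
Weighted sum = 1.365 bits.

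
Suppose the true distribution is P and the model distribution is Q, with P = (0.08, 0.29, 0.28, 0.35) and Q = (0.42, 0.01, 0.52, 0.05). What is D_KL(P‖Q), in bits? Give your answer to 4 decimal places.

1.9499 bits

D(P‖Q) = Σ p·log₂(p/q).
  0.08·log₂(0.08/0.42) = -0.19139
  0.29·log₂(0.29/0.01) = 1.40881
  0.28·log₂(0.28/0.52) = -0.25006
  0.35·log₂(0.35/0.05) = 0.98257
D(P‖Q) = 1.9499 bits.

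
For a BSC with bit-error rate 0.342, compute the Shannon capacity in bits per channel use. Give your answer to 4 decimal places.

Binary symmetric channel: C = 1 − h₂(ε) where h₂ is the binary entropy function.
h₂(0.342) = −0.342·log₂0.342 − 0.658·log₂0.658 = 0.9267.
C = 1 − 0.9267 = 0.0733 bits per channel use.

0.0733 bits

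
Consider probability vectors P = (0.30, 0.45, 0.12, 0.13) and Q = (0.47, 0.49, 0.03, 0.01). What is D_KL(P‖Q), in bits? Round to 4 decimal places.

0.4715 bits

D(P‖Q) = Σ p·log₂(p/q).
  0.30·log₂(0.30/0.47) = -0.19431
  0.45·log₂(0.45/0.49) = -0.05529
  0.12·log₂(0.12/0.03) = 0.24000
  0.13·log₂(0.13/0.01) = 0.48106
D(P‖Q) = 0.4715 bits.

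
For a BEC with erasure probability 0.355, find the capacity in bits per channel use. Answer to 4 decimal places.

0.6450 bits

Binary erasure channel: capacity C = 1 − ε.
C = 1 − 0.355 = 0.6450 bits per channel use.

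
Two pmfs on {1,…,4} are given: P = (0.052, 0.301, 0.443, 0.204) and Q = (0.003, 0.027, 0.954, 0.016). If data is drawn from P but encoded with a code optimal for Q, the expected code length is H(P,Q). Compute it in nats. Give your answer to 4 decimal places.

2.2537 nats

H(P,Q) = −Σ p·ln q.
  −0.052·ln(0.003) = 0.30208
  −0.301·ln(0.027) = 1.08719
  −0.443·ln(0.954) = 0.02086
  −0.204·ln(0.016) = 0.84357
H(P,Q) = 2.2537 nats.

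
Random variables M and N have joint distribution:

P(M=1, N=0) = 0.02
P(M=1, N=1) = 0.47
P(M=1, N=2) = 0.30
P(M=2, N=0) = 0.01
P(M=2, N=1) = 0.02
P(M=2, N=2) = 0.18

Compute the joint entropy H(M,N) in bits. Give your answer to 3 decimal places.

1.771 bits

H(M,N) = −Σ p(x,y)·log₂ p(x,y) over all 6 cells.
  cell (1,0): −0.02·log₂0.02 = 0.1129
  cell (1,1): −0.47·log₂0.47 = 0.5120
  cell (1,2): −0.30·log₂0.30 = 0.5211
  cell (2,0): −0.01·log₂0.01 = 0.0664
  cell (2,1): −0.02·log₂0.02 = 0.1129
  cell (2,2): −0.18·log₂0.18 = 0.4453
Sum = 1.771 bits.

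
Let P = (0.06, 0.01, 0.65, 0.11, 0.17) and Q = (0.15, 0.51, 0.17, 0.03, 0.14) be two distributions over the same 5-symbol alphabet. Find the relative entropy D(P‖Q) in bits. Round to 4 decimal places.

1.3755 bits

D(P‖Q) = Σ p·log₂(p/q).
  0.06·log₂(0.06/0.15) = -0.07932
  0.01·log₂(0.01/0.51) = -0.05672
  0.65·log₂(0.65/0.17) = 1.25769
  0.11·log₂(0.11/0.03) = 0.20619
  0.17·log₂(0.17/0.14) = 0.04762
D(P‖Q) = 1.3755 bits.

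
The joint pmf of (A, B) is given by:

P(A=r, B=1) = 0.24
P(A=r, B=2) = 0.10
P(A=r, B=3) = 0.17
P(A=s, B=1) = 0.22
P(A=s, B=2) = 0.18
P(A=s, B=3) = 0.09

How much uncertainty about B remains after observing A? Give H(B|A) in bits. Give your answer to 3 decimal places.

1.500 bits

Marginals: p(A) = (0.5100, 0.4900), p(B) = (0.4600, 0.2800, 0.2600).
H(B|A) = Σ p(A) · H(B|A=·).
  A=r: p=0.5100, H(B|A=r) = 1.5009
  A=s: p=0.4900, H(B|A=s) = 1.4985
Weighted sum = 1.500 bits.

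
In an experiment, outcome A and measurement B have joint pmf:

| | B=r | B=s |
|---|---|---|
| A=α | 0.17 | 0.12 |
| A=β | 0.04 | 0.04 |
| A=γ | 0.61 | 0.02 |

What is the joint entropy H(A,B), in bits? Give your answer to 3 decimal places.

1.721 bits

H(A,B) = −Σ p(x,y)·log₂ p(x,y) over all 6 cells.
  cell (α,r): −0.17·log₂0.17 = 0.4346
  cell (α,s): −0.12·log₂0.12 = 0.3671
  cell (β,r): −0.04·log₂0.04 = 0.1858
  cell (β,s): −0.04·log₂0.04 = 0.1858
  cell (γ,r): −0.61·log₂0.61 = 0.4350
  cell (γ,s): −0.02·log₂0.02 = 0.1129
Sum = 1.721 bits.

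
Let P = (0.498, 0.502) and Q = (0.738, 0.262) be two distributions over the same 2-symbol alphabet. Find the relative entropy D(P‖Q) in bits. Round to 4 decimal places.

D(P‖Q) = Σ p·log₂(p/q).
  0.498·log₂(0.498/0.738) = -0.28260
  0.502·log₂(0.502/0.262) = 0.47094
D(P‖Q) = 0.1883 bits.

0.1883 bits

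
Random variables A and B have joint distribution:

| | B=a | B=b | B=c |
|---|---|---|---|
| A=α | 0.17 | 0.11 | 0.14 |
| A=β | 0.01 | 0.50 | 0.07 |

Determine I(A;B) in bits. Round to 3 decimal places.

0.318 bits

Marginals: p(A) = (0.4200, 0.5800), p(B) = (0.1800, 0.6100, 0.2100).
I(A;B) = H(A) + H(B) − H(A,B).
H(A) = 0.9815, H(B) = 1.3531, H(A,B) = 2.0170.
I(A;B) = 0.9815 + 1.3531 − 2.0170 = 0.318 bits.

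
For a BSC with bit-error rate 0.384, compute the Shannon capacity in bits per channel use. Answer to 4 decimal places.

0.0392 bits

Binary symmetric channel: C = 1 − h₂(ε) where h₂ is the binary entropy function.
h₂(0.384) = −0.384·log₂0.384 − 0.616·log₂0.616 = 0.9608.
C = 1 − 0.9608 = 0.0392 bits per channel use.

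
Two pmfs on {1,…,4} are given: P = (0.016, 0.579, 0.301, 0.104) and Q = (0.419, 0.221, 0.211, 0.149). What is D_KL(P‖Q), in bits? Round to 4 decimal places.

0.8295 bits

D(P‖Q) = Σ p·log₂(p/q).
  0.016·log₂(0.016/0.419) = -0.07537
  0.579·log₂(0.579/0.221) = 0.80453
  0.301·log₂(0.301/0.211) = 0.15427
  0.104·log₂(0.104/0.149) = -0.05395
D(P‖Q) = 0.8295 bits.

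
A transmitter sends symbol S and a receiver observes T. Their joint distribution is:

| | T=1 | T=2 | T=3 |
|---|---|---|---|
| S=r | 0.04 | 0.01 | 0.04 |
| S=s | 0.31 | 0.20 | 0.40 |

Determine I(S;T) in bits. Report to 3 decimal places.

0.006 bits

Marginals: p(S) = (0.0900, 0.9100), p(T) = (0.3500, 0.2100, 0.4400).
I(S;T) = H(S) + H(T) − H(S,T).
H(S) = 0.4365, H(T) = 1.5241, H(S,T) = 1.9549.
I(S;T) = 0.4365 + 1.5241 − 1.9549 = 0.006 bits.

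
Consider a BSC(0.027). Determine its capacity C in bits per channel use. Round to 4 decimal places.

0.8209 bits

Binary symmetric channel: C = 1 − h₂(ε) where h₂ is the binary entropy function.
h₂(0.027) = −0.027·log₂0.027 − 0.973·log₂0.973 = 0.1791.
C = 1 − 0.1791 = 0.8209 bits per channel use.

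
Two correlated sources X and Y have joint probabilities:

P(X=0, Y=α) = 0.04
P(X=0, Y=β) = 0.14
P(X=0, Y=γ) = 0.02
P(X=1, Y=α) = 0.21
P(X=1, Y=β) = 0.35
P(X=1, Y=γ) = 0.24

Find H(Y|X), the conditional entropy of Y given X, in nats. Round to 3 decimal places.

1.020 nats

Chain rule: H(Y|X) = H(X,Y) − H(X).
Marginals: p(X) = (0.2000, 0.8000), p(Y) = (0.2500, 0.4900, 0.2600).
H(X,Y) = 1.5199 nats; H(X) = 0.5004 nats.
H(Y|X) = 1.5199 − 0.5004 = 1.020 nats.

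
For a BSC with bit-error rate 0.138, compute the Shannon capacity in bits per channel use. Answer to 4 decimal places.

Binary symmetric channel: C = 1 − h₂(ε) where h₂ is the binary entropy function.
h₂(0.138) = −0.138·log₂0.138 − 0.862·log₂0.862 = 0.5790.
C = 1 − 0.5790 = 0.4210 bits per channel use.

0.4210 bits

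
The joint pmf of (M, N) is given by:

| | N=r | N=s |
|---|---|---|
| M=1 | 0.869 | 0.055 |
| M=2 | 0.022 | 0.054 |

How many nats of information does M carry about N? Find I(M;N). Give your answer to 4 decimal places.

0.0902 nats

Marginals: p(M) = (0.9240, 0.0760), p(N) = (0.8910, 0.1090).
I(M;N) = H(M) + H(N) − H(M,N).
H(M) = 0.2689, H(N) = 0.3444, H(M,N) = 0.5231.
I(M;N) = 0.2689 + 0.3444 − 0.5231 = 0.0902 nats.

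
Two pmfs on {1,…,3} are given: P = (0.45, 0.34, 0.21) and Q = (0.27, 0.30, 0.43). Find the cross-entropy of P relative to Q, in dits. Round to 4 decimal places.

0.5106 dits

H(P,Q) = −Σ p·log₁₀ q.
  −0.45·log₁₀(0.27) = 0.25589
  −0.34·log₁₀(0.30) = 0.17778
  −0.21·log₁₀(0.43) = 0.07697
H(P,Q) = 0.5106 dits.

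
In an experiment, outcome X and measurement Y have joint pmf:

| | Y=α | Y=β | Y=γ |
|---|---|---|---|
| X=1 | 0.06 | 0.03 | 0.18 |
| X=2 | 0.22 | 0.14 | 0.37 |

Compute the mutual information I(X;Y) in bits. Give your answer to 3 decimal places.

Marginals: p(X) = (0.2700, 0.7300), p(Y) = (0.2800, 0.1700, 0.5500).
I(X;Y) = H(X) + H(Y) − H(X,Y).
H(X) = 0.8415, H(Y) = 1.4232, H(X,Y) = 2.2490.
I(X;Y) = 0.8415 + 1.4232 − 2.2490 = 0.016 bits.

0.016 bits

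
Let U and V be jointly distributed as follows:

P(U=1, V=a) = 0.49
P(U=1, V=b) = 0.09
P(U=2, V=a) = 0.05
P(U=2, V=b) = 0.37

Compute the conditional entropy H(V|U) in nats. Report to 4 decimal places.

Marginals: p(U) = (0.5800, 0.4200), p(V) = (0.5400, 0.4600).
H(V|U) = Σ p(U) · H(V|U=·).
  U=1: p=0.5800, H(V|U=1) = 0.4316
  U=2: p=0.4200, H(V|U=2) = 0.3650
Weighted sum = 0.4036 nats.

0.4036 nats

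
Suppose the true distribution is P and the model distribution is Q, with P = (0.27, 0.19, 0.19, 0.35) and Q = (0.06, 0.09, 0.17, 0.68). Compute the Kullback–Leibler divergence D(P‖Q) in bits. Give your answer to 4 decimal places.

D(P‖Q) = Σ p·log₂(p/q).
  0.27·log₂(0.27/0.06) = 0.58588
  0.19·log₂(0.19/0.09) = 0.20482
  0.19·log₂(0.19/0.17) = 0.03049
  0.35·log₂(0.35/0.68) = -0.33536
D(P‖Q) = 0.4858 bits.

0.4858 bits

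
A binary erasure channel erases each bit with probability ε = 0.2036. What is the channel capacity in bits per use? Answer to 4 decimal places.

0.7964 bits

Binary erasure channel: capacity C = 1 − ε.
C = 1 − 0.2036 = 0.7964 bits per channel use.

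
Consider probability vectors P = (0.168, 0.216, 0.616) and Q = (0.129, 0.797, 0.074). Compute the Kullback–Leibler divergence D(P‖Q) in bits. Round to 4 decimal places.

1.5405 bits

D(P‖Q) = Σ p·log₂(p/q).
  0.168·log₂(0.168/0.129) = 0.06402
  0.216·log₂(0.216/0.797) = -0.40685
  0.616·log₂(0.616/0.074) = 1.88332
D(P‖Q) = 1.5405 bits.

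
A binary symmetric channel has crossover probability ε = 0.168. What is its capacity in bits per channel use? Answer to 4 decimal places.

Binary symmetric channel: C = 1 − h₂(ε) where h₂ is the binary entropy function.
h₂(0.168) = −0.168·log₂0.168 − 0.832·log₂0.832 = 0.6531.
C = 1 − 0.6531 = 0.3469 bits per channel use.

0.3469 bits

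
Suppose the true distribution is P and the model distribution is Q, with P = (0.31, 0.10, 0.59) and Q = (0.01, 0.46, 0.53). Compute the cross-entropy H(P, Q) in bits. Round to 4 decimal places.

2.7120 bits

H(P,Q) = −Σ p·log₂ q.
  −0.31·log₂(0.01) = 2.05960
  −0.10·log₂(0.46) = 0.11203
  −0.59·log₂(0.53) = 0.54040
H(P,Q) = 2.7120 bits.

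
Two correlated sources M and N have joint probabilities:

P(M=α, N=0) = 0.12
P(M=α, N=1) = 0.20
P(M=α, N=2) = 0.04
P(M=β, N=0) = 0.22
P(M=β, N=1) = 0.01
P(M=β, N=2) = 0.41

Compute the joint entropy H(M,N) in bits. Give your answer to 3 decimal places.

H(M,N) = −Σ p(x,y)·log₂ p(x,y) over all 6 cells.
  cell (α,0): −0.12·log₂0.12 = 0.3671
  cell (α,1): −0.20·log₂0.20 = 0.4644
  cell (α,2): −0.04·log₂0.04 = 0.1858
  cell (β,0): −0.22·log₂0.22 = 0.4806
  cell (β,1): −0.01·log₂0.01 = 0.0664
  cell (β,2): −0.41·log₂0.41 = 0.5274
Sum = 2.092 bits.

2.092 bits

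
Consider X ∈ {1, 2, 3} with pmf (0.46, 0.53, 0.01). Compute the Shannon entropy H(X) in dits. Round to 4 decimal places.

H(X) = −Σ p·log₁₀ p.
  −(0.46)·log₁₀(0.46) = 0.15513
  −(0.53)·log₁₀(0.53) = 0.14613
  −(0.01)·log₁₀(0.01) = 0.02000
Sum: 0.15513 + 0.14613 + 0.02000 = 0.3213 dits.

0.3213 dits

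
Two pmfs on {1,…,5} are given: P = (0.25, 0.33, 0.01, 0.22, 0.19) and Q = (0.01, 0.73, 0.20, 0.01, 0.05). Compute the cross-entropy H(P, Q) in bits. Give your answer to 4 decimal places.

4.1168 bits

H(P,Q) = −Σ p·log₂ q.
  −0.25·log₂(0.01) = 1.66096
  −0.33·log₂(0.73) = 0.14983
  −0.01·log₂(0.20) = 0.02322
  −0.22·log₂(0.01) = 1.46165
  −0.19·log₂(0.05) = 0.82117
H(P,Q) = 4.1168 bits.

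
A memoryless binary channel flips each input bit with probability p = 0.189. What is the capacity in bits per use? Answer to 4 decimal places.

Binary symmetric channel: C = 1 − h₂(ε) where h₂ is the binary entropy function.
h₂(0.189) = −0.189·log₂0.189 − 0.811·log₂0.811 = 0.6994.
C = 1 − 0.6994 = 0.3006 bits per channel use.

0.3006 bits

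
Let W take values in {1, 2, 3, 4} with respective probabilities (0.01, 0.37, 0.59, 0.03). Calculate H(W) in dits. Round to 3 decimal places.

0.361 dits

H(W) = −Σ p·log₁₀ p.
  −(0.01)·log₁₀(0.01) = 0.0200
  −(0.37)·log₁₀(0.37) = 0.1598
  −(0.59)·log₁₀(0.59) = 0.1352
  −(0.03)·log₁₀(0.03) = 0.0457
Sum: 0.0200 + 0.1598 + 0.1352 + 0.0457 = 0.361 dits.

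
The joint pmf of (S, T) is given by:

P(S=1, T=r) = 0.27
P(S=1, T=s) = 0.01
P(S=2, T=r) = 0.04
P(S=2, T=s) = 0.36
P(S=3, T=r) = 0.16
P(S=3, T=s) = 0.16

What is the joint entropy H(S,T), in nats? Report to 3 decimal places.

1.483 nats

H(S,T) = −Σ p(x,y)·ln p(x,y) over all 6 cells.
  cell (1,r): −0.27·ln0.27 = 0.3535
  cell (1,s): −0.01·ln0.01 = 0.0461
  cell (2,r): −0.04·ln0.04 = 0.1288
  cell (2,s): −0.36·ln0.36 = 0.3678
  cell (3,r): −0.16·ln0.16 = 0.2932
  cell (3,s): −0.16·ln0.16 = 0.2932
Sum = 1.483 nats.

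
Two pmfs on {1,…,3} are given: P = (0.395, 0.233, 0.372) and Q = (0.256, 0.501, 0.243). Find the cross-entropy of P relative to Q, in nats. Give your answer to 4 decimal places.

H(P,Q) = −Σ p·ln q.
  −0.395·ln(0.256) = 0.53822
  −0.233·ln(0.501) = 0.16104
  −0.372·ln(0.243) = 0.52627
H(P,Q) = 1.2255 nats.

1.2255 nats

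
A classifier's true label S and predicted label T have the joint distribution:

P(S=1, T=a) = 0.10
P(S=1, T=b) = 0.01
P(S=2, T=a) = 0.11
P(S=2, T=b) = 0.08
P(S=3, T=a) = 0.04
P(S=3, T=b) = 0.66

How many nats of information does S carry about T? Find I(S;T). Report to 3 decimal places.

0.246 nats

Marginals: p(S) = (0.1100, 0.1900, 0.7000), p(T) = (0.2500, 0.7500).
I(S;T) = H(S) + H(T) − H(S,T).
H(S) = 0.8080, H(T) = 0.5623, H(S,T) = 1.1242.
I(S;T) = 0.8080 + 0.5623 − 1.1242 = 0.246 nats.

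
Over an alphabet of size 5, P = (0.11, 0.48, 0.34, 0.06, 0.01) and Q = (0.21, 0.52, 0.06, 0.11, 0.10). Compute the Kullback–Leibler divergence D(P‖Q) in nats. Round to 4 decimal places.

0.4208 nats

D(P‖Q) = Σ p·ln(p/q).
  0.11·ln(0.11/0.21) = -0.07113
  0.48·ln(0.48/0.52) = -0.03842
  0.34·ln(0.34/0.06) = 0.58976
  0.06·ln(0.06/0.11) = -0.03637
  0.01·ln(0.01/0.10) = -0.02303
D(P‖Q) = 0.4208 nats.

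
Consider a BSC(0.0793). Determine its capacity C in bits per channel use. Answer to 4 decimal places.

Binary symmetric channel: C = 1 − h₂(ε) where h₂ is the binary entropy function.
h₂(0.0793) = −0.0793·log₂0.0793 − 0.9207·log₂0.9207 = 0.3997.
C = 1 − 0.3997 = 0.6003 bits per channel use.

0.6003 bits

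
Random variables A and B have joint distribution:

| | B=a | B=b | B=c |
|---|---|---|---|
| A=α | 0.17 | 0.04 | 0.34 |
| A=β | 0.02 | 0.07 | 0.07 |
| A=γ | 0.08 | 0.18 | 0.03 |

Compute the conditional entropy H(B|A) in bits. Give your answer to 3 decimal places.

1.273 bits

Marginals: p(A) = (0.5500, 0.1600, 0.2900), p(B) = (0.2700, 0.2900, 0.4400).
H(B|A) = Σ p(A) · H(B|A=·).
  A=α: p=0.5500, H(B|A=α) = 1.2275
  A=β: p=0.1600, H(B|A=β) = 1.4186
  A=γ: p=0.2900, H(B|A=γ) = 1.2782
Weighted sum = 1.273 bits.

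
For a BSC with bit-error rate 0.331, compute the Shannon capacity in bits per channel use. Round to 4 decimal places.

Binary symmetric channel: C = 1 − h₂(ε) where h₂ is the binary entropy function.
h₂(0.331) = −0.331·log₂0.331 − 0.669·log₂0.669 = 0.9159.
C = 1 − 0.9159 = 0.0841 bits per channel use.

0.0841 bits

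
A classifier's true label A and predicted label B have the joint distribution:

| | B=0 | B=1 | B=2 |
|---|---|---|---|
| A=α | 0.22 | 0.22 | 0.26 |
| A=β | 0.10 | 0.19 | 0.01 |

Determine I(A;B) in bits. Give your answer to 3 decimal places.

Marginals: p(A) = (0.7000, 0.3000), p(B) = (0.3200, 0.4100, 0.2700).
I(A;B) = H(A) + H(B) − H(A,B).
H(A) = 0.8813, H(B) = 1.5634, H(A,B) = 2.3203.
I(A;B) = 0.8813 + 1.5634 − 2.3203 = 0.124 bits.

0.124 bits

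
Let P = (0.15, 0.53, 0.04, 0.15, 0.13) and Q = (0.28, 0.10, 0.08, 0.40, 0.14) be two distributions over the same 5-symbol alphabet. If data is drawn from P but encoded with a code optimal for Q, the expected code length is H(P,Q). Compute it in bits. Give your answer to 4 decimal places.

2.7489 bits

H(P,Q) = −Σ p·log₂ q.
  −0.15·log₂(0.28) = 0.27548
  −0.53·log₂(0.10) = 1.76062
  −0.04·log₂(0.08) = 0.14575
  −0.15·log₂(0.40) = 0.19829
  −0.13·log₂(0.14) = 0.36875
H(P,Q) = 2.7489 bits.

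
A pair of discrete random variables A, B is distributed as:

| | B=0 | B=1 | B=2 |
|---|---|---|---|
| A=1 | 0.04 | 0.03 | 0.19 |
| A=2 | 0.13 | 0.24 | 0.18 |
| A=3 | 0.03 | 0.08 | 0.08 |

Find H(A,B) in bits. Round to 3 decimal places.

2.850 bits

H(A,B) = −Σ p(x,y)·log₂ p(x,y) over all 9 cells.
  cell (1,0): −0.04·log₂0.04 = 0.1858
  cell (1,1): −0.03·log₂0.03 = 0.1518
  cell (1,2): −0.19·log₂0.19 = 0.4552
  cell (2,0): −0.13·log₂0.13 = 0.3826
  cell (2,1): −0.24·log₂0.24 = 0.4941
  cell (2,2): −0.18·log₂0.18 = 0.4453
  cell (3,0): −0.03·log₂0.03 = 0.1518
  cell (3,1): −0.08·log₂0.08 = 0.2915
  cell (3,2): −0.08·log₂0.08 = 0.2915
Sum = 2.850 bits.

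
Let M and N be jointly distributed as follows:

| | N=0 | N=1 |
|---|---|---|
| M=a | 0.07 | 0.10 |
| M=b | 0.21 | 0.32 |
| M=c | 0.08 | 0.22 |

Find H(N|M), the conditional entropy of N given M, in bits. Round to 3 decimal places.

Marginals: p(M) = (0.1700, 0.5300, 0.3000), p(N) = (0.3600, 0.6400).
H(N|M) = Σ p(M) · H(N|M=·).
  M=a: p=0.1700, H(N|M=a) = 0.9774
  M=b: p=0.5300, H(N|M=b) = 0.9687
  M=c: p=0.3000, H(N|M=c) = 0.8366
Weighted sum = 0.931 bits.

0.931 bits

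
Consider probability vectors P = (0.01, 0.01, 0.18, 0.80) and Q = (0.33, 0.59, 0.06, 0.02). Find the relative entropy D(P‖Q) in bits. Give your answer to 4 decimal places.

D(P‖Q) = Σ p·log₂(p/q).
  0.01·log₂(0.01/0.33) = -0.05044
  0.01·log₂(0.01/0.59) = -0.05883
  0.18·log₂(0.18/0.06) = 0.28529
  0.80·log₂(0.80/0.02) = 4.25754
D(P‖Q) = 4.4336 bits.

4.4336 bits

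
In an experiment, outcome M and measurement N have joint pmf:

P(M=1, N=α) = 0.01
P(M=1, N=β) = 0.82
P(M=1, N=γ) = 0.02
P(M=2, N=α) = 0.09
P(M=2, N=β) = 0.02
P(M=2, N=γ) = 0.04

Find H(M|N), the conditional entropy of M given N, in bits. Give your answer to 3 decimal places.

0.238 bits

Chain rule: H(M|N) = H(M,N) − H(N).
Marginals: p(M) = (0.8500, 0.1500), p(N) = (0.1000, 0.8400, 0.0600).
H(M,N) = 1.0254 bits; H(N) = 0.7870 bits.
H(M|N) = 1.0254 − 0.7870 = 0.238 bits.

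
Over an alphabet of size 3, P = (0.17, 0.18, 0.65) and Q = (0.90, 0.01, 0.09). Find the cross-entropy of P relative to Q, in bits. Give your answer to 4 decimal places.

3.4798 bits

H(P,Q) = −Σ p·log₂ q.
  −0.17·log₂(0.90) = 0.02584
  −0.18·log₂(0.01) = 1.19589
  −0.65·log₂(0.09) = 2.25806
H(P,Q) = 3.4798 bits.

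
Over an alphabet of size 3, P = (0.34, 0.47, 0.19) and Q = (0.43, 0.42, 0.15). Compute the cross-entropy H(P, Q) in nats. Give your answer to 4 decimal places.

H(P,Q) = −Σ p·ln q.
  −0.34·ln(0.43) = 0.28695
  −0.47·ln(0.42) = 0.40773
  −0.19·ln(0.15) = 0.36045
H(P,Q) = 1.0551 nats.

1.0551 nats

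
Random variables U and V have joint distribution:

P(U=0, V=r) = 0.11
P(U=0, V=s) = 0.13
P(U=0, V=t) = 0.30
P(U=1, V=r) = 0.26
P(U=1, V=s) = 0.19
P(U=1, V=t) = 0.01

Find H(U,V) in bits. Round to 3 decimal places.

2.281 bits

H(U,V) = −Σ p(x,y)·log₂ p(x,y) over all 6 cells.
  cell (0,r): −0.11·log₂0.11 = 0.3503
  cell (0,s): −0.13·log₂0.13 = 0.3826
  cell (0,t): −0.30·log₂0.30 = 0.5211
  cell (1,r): −0.26·log₂0.26 = 0.5053
  cell (1,s): −0.19·log₂0.19 = 0.4552
  cell (1,t): −0.01·log₂0.01 = 0.0664
Sum = 2.281 bits.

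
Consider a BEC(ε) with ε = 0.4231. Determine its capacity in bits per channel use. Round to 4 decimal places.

Binary erasure channel: capacity C = 1 − ε.
C = 1 − 0.4231 = 0.5769 bits per channel use.

0.5769 bits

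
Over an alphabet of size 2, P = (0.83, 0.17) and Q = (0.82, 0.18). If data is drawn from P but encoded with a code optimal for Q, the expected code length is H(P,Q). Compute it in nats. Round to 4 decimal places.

0.4562 nats

H(P,Q) = −Σ p·ln q.
  −0.83·ln(0.82) = 0.16471
  −0.17·ln(0.18) = 0.29152
H(P,Q) = 0.4562 nats.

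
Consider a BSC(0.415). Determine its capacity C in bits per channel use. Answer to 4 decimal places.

Binary symmetric channel: C = 1 − h₂(ε) where h₂ is the binary entropy function.
h₂(0.415) = −0.415·log₂0.415 − 0.585·log₂0.585 = 0.9791.
C = 1 − 0.9791 = 0.0209 bits per channel use.

0.0209 bits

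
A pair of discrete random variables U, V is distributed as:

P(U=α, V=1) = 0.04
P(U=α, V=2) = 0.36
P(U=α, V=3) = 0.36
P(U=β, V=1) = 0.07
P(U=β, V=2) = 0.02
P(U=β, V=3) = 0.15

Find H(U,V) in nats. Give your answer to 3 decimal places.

H(U,V) = −Σ p(x,y)·ln p(x,y) over all 6 cells.
  cell (α,1): −0.04·ln0.04 = 0.1288
  cell (α,2): −0.36·ln0.36 = 0.3678
  cell (α,3): −0.36·ln0.36 = 0.3678
  cell (β,1): −0.07·ln0.07 = 0.1861
  cell (β,2): −0.02·ln0.02 = 0.0782
  cell (β,3): −0.15·ln0.15 = 0.2846
Sum = 1.413 nats.

1.413 nats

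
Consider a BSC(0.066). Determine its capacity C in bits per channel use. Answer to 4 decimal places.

Binary symmetric channel: C = 1 − h₂(ε) where h₂ is the binary entropy function.
h₂(0.066) = −0.066·log₂0.066 − 0.934·log₂0.934 = 0.3508.
C = 1 − 0.3508 = 0.6492 bits per channel use.

0.6492 bits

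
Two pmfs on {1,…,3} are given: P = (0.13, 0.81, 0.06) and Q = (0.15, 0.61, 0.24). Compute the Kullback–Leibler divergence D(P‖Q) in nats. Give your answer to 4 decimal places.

D(P‖Q) = Σ p·ln(p/q).
  0.13·ln(0.13/0.15) = -0.01860
  0.81·ln(0.81/0.61) = 0.22970
  0.06·ln(0.06/0.24) = -0.08318
D(P‖Q) = 0.1279 nats.

0.1279 nats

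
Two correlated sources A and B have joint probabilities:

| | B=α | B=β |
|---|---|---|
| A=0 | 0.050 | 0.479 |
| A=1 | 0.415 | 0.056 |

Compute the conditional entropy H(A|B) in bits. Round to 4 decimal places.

0.4877 bits

Chain rule: H(A|B) = H(A,B) − H(B).
Marginals: p(A) = (0.5290, 0.4710), p(B) = (0.4650, 0.5350).
H(A,B) = 1.4842 bits; H(B) = 0.9965 bits.
H(A|B) = 1.4842 − 0.9965 = 0.4877 bits.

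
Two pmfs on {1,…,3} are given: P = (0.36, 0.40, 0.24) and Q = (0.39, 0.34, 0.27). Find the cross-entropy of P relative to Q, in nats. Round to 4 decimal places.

1.0847 nats

H(P,Q) = −Σ p·ln q.
  −0.36·ln(0.39) = 0.33898
  −0.40·ln(0.34) = 0.43152
  −0.24·ln(0.27) = 0.31424
H(P,Q) = 1.0847 nats.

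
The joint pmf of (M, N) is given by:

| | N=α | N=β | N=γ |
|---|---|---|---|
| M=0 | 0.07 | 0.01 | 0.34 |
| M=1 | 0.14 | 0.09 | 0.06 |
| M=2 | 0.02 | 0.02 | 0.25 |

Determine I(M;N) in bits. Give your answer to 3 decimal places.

Marginals: p(M) = (0.4200, 0.2900, 0.2900), p(N) = (0.2300, 0.1200, 0.6500).
I(M;N) = Σ p(x,y)·log₂[p(x,y)/(p(x)p(y))].
  (0,α): 0.07·log₂(0.7246) = -0.0325
  (0,β): 0.01·log₂(0.1984) = -0.0233
  (0,γ): 0.34·log₂(1.2454) = 0.1077
  (1,α): 0.14·log₂(2.0990) = 0.1498
  (1,β): 0.09·log₂(2.5862) = 0.1234
  (1,γ): 0.06·log₂(0.3183) = -0.0991
  (2,α): 0.02·log₂(0.2999) = -0.0348
  (2,β): 0.02·log₂(0.5747) = -0.0160
  (2,γ): 0.25·log₂(1.3263) = 0.1018
Sum = 0.277 bits.

0.277 bits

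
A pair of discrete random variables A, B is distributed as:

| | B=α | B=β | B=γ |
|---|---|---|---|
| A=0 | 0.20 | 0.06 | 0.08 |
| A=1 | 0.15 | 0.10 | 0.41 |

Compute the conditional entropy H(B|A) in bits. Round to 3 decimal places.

Chain rule: H(B|A) = H(A,B) − H(A).
Marginals: p(A) = (0.3400, 0.6600), p(B) = (0.3500, 0.1600, 0.4900).
H(A,B) = 2.2696 bits; H(A) = 0.9248 bits.
H(B|A) = 2.2696 − 0.9248 = 1.345 bits.

1.345 bits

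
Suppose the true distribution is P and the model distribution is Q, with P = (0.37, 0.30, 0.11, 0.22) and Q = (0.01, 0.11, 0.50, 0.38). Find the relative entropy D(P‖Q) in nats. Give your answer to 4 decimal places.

1.3502 nats

D(P‖Q) = Σ p·ln(p/q).
  0.37·ln(0.37/0.01) = 1.33604
  0.30·ln(0.30/0.11) = 0.30099
  0.11·ln(0.11/0.50) = -0.16655
  0.22·ln(0.22/0.38) = -0.12024
D(P‖Q) = 1.3502 nats.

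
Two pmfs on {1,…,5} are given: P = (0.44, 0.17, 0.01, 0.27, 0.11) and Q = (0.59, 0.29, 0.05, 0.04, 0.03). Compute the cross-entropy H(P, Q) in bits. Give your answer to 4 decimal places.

H(P,Q) = −Σ p·log₂ q.
  −0.44·log₂(0.59) = 0.33493
  −0.17·log₂(0.29) = 0.30360
  −0.01·log₂(0.05) = 0.04322
  −0.27·log₂(0.04) = 1.25384
  −0.11·log₂(0.03) = 0.55648
H(P,Q) = 2.4921 bits.

2.4921 bits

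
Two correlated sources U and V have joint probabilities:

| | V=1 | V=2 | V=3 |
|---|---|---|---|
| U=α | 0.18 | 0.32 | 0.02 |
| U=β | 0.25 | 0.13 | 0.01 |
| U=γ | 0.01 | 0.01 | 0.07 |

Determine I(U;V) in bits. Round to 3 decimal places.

0.267 bits

Marginals: p(U) = (0.5200, 0.3900, 0.0900), p(V) = (0.4400, 0.4600, 0.1000).
I(U;V) = H(U) + H(V) − H(U,V).
H(U) = 1.3330, H(V) = 1.3687, H(U,V) = 2.4347.
I(U;V) = 1.3330 + 1.3687 − 2.4347 = 0.267 bits.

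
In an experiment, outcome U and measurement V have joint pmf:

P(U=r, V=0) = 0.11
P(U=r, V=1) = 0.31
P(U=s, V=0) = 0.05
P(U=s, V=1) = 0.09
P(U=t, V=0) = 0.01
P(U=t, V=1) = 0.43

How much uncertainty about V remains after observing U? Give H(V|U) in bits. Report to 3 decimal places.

Chain rule: H(V|U) = H(U,V) − H(U).
Marginals: p(U) = (0.4200, 0.1400, 0.4400), p(V) = (0.1700, 0.8300).
H(U,V) = 1.9928 bits; H(U) = 1.4439 bits.
H(V|U) = 1.9928 − 1.4439 = 0.549 bits.

0.549 bits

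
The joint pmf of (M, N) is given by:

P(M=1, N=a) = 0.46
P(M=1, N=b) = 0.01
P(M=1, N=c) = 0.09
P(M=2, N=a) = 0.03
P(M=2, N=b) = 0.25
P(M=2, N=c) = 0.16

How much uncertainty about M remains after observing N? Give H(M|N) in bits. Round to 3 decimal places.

Chain rule: H(M|N) = H(M,N) − H(N).
Marginals: p(M) = (0.5600, 0.4400), p(N) = (0.4900, 0.2600, 0.2500).
H(M,N) = 1.9692 bits; H(N) = 1.5096 bits.
H(M|N) = 1.9692 − 1.5096 = 0.460 bits.

0.460 bits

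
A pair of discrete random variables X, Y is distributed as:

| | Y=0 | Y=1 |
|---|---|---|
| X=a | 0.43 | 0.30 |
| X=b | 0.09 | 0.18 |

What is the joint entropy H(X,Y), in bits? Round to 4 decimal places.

1.8026 bits

H(X,Y) = −Σ p(x,y)·log₂ p(x,y) over all 4 cells.
  cell (a,0): −0.43·log₂0.43 = 0.52356
  cell (a,1): −0.30·log₂0.30 = 0.52109
  cell (b,0): −0.09·log₂0.09 = 0.31265
  cell (b,1): −0.18·log₂0.18 = 0.44531
Sum = 1.8026 bits.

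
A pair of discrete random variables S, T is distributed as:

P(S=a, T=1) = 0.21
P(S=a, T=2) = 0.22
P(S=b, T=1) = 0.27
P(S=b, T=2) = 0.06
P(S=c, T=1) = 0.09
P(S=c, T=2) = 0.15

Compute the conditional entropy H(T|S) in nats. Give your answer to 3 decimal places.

Chain rule: H(T|S) = H(S,T) − H(S).
Marginals: p(S) = (0.4300, 0.3300, 0.2400), p(T) = (0.5700, 0.4300).
H(S,T) = 1.6845 nats; H(S) = 1.0713 nats.
H(T|S) = 1.6845 − 1.0713 = 0.613 nats.

0.613 nats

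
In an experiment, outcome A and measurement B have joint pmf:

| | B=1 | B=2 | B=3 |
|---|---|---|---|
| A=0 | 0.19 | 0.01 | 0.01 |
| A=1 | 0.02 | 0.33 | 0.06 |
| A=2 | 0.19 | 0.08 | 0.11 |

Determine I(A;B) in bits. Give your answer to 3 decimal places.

Marginals: p(A) = (0.2100, 0.4100, 0.3800), p(B) = (0.4000, 0.4200, 0.1800).
I(A;B) = Σ p(x,y)·log₂[p(x,y)/(p(x)p(y))].
  (0,1): 0.19·log₂(2.2619) = 0.2237
  (0,2): 0.01·log₂(0.1134) = -0.0314
  (0,3): 0.01·log₂(0.2646) = -0.0192
  (1,1): 0.02·log₂(0.1220) = -0.0607
  (1,2): 0.33·log₂(1.9164) = 0.3097
  (1,3): 0.06·log₂(0.8130) = -0.0179
  (2,1): 0.19·log₂(1.2500) = 0.0612
  (2,2): 0.08·log₂(0.5013) = -0.0797
  (2,3): 0.11·log₂(1.6082) = 0.0754
Sum = 0.461 bits.

0.461 bits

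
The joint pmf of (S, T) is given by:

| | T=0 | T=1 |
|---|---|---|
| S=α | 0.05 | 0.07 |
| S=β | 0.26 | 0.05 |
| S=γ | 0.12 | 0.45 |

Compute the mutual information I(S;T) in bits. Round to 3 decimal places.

0.247 bits

Marginals: p(S) = (0.1200, 0.3100, 0.5700), p(T) = (0.4300, 0.5700).
I(S;T) = Σ p(x,y)·log₂[p(x,y)/(p(x)p(y))].
  (α,0): 0.05·log₂(0.9690) = -0.0023
  (α,1): 0.07·log₂(1.0234) = 0.0023
  (β,0): 0.26·log₂(1.9505) = 0.2506
  (β,1): 0.05·log₂(0.2830) = -0.0911
  (γ,0): 0.12·log₂(0.4896) = -0.1236
  (γ,1): 0.45·log₂(1.3850) = 0.2115
Sum = 0.247 bits.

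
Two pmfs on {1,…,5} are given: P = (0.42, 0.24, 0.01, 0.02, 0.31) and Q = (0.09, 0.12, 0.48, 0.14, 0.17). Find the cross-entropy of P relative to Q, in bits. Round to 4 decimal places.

3.0530 bits

H(P,Q) = −Σ p·log₂ q.
  −0.42·log₂(0.09) = 1.45905
  −0.24·log₂(0.12) = 0.73413
  −0.01·log₂(0.48) = 0.01059
  −0.02·log₂(0.14) = 0.05673
  −0.31·log₂(0.17) = 0.79248
H(P,Q) = 3.0530 bits.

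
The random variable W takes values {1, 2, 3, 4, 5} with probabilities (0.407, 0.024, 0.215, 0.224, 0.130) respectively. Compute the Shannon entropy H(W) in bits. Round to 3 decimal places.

H(W) = −Σ p·log₂ p.
  −(0.407)·log₂(0.407) = 0.5278
  −(0.024)·log₂(0.024) = 0.1291
  −(0.215)·log₂(0.215) = 0.4768
  −(0.224)·log₂(0.224) = 0.4835
  −(0.130)·log₂(0.130) = 0.3826
Sum: 0.5278 + 0.1291 + 0.4768 + 0.4835 + 0.3826 = 2.000 bits.

2.000 bits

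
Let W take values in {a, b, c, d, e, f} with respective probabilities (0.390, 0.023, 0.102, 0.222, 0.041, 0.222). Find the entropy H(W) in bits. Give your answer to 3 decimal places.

H(W) = −Σ p·log₂ p.
  −(0.390)·log₂(0.390) = 0.5298
  −(0.023)·log₂(0.023) = 0.1252
  −(0.102)·log₂(0.102) = 0.3359
  −(0.222)·log₂(0.222) = 0.4820
  −(0.041)·log₂(0.041) = 0.1889
  −(0.222)·log₂(0.222) = 0.4820
Sum: 0.5298 + 0.1252 + 0.3359 + 0.4820 + 0.1889 + 0.4820 = 2.144 bits.

2.144 bits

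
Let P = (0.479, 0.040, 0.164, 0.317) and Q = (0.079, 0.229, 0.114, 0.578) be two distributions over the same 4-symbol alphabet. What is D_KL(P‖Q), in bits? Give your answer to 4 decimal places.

D(P‖Q) = Σ p·log₂(p/q).
  0.479·log₂(0.479/0.079) = 1.24545
  0.040·log₂(0.040/0.229) = -0.10069
  0.164·log₂(0.164/0.114) = 0.08604
  0.317·log₂(0.317/0.578) = -0.27471
D(P‖Q) = 0.9561 bits.

0.9561 bits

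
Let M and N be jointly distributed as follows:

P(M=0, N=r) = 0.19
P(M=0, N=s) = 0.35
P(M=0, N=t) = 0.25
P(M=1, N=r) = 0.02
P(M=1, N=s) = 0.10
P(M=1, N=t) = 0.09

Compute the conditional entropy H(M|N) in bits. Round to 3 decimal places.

Marginals: p(M) = (0.7900, 0.2100), p(N) = (0.2100, 0.4500, 0.3400).
H(M|N) = Σ p(N) · H(M|N=·).
  N=r: p=0.2100, H(M|N=r) = 0.4537
  N=s: p=0.4500, H(M|N=s) = 0.7642
  N=t: p=0.3400, H(M|N=t) = 0.8338
Weighted sum = 0.723 bits.

0.723 bits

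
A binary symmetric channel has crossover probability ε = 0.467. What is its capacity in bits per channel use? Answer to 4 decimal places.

Binary symmetric channel: C = 1 − h₂(ε) where h₂ is the binary entropy function.
h₂(0.467) = −0.467·log₂0.467 − 0.533·log₂0.533 = 0.9969.
C = 1 − 0.9969 = 0.0031 bits per channel use.

0.0031 bits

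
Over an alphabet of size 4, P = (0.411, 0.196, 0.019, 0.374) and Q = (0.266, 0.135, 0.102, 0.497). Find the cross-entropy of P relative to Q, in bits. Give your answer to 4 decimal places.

1.7913 bits

H(P,Q) = −Σ p·log₂ q.
  −0.411·log₂(0.266) = 0.78522
  −0.196·log₂(0.135) = 0.56624
  −0.019·log₂(0.102) = 0.06257
  −0.374·log₂(0.497) = 0.37725
H(P,Q) = 1.7913 bits.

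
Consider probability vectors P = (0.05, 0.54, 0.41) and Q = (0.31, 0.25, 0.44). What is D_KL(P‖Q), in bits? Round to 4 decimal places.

0.4266 bits

D(P‖Q) = Σ p·log₂(p/q).
  0.05·log₂(0.05/0.31) = -0.13161
  0.54·log₂(0.54/0.25) = 0.59996
  0.41·log₂(0.41/0.44) = -0.04177
D(P‖Q) = 0.4266 bits.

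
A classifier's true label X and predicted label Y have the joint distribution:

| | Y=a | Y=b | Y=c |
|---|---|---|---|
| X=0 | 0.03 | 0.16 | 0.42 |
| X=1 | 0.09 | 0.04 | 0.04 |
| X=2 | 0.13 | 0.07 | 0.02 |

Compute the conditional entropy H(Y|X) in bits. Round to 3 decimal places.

Marginals: p(X) = (0.6100, 0.1700, 0.2200), p(Y) = (0.2500, 0.2700, 0.4800).
H(Y|X) = Σ p(X) · H(Y|X=·).
  X=0: p=0.6100, H(Y|X=0) = 1.0909
  X=1: p=0.1700, H(Y|X=1) = 1.4681
  X=2: p=0.2200, H(Y|X=2) = 1.2886
Weighted sum = 1.199 bits.

1.199 bits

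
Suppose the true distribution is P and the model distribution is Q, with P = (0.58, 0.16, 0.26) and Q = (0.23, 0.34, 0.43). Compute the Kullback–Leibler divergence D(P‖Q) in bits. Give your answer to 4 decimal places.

D(P‖Q) = Σ p·log₂(p/q).
  0.58·log₂(0.58/0.23) = 0.77396
  0.16·log₂(0.16/0.34) = -0.17399
  0.26·log₂(0.26/0.43) = -0.18871
D(P‖Q) = 0.4113 bits.

0.4113 bits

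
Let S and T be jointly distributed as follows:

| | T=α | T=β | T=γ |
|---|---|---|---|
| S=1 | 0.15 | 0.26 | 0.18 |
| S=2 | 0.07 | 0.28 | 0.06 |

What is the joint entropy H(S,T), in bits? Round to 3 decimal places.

H(S,T) = −Σ p(x,y)·log₂ p(x,y) over all 6 cells.
  cell (1,α): −0.15·log₂0.15 = 0.4105
  cell (1,β): −0.26·log₂0.26 = 0.5053
  cell (1,γ): −0.18·log₂0.18 = 0.4453
  cell (2,α): −0.07·log₂0.07 = 0.2686
  cell (2,β): −0.28·log₂0.28 = 0.5142
  cell (2,γ): −0.06·log₂0.06 = 0.2435
Sum = 2.387 bits.

2.387 bits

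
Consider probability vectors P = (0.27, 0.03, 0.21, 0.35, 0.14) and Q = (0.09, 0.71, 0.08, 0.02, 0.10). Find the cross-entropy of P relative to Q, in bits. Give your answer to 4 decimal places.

4.1584 bits

H(P,Q) = −Σ p·log₂ q.
  −0.27·log₂(0.09) = 0.93796
  −0.03·log₂(0.71) = 0.01482
  −0.21·log₂(0.08) = 0.76521
  −0.35·log₂(0.02) = 1.97535
  −0.14·log₂(0.10) = 0.46507
H(P,Q) = 4.1584 bits.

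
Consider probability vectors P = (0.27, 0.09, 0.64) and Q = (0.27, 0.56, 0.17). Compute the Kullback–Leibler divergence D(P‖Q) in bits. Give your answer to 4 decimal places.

0.9867 bits

D(P‖Q) = Σ p·log₂(p/q).
  0.27·log₂(0.27/0.27) = 0.00000
  0.09·log₂(0.09/0.56) = -0.23737
  0.64·log₂(0.64/0.17) = 1.22402
D(P‖Q) = 0.9867 bits.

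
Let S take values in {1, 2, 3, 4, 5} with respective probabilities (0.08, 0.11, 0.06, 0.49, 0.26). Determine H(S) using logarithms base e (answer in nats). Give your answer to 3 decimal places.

1.313 nats

H(S) = −Σ p·ln p.
  −(0.08)·ln(0.08) = 0.2021
  −(0.11)·ln(0.11) = 0.2428
  −(0.06)·ln(0.06) = 0.1688
  −(0.49)·ln(0.49) = 0.3495
  −(0.26)·ln(0.26) = 0.3502
Sum: 0.2021 + 0.2428 + 0.1688 + 0.3495 + 0.3502 = 1.313 nats.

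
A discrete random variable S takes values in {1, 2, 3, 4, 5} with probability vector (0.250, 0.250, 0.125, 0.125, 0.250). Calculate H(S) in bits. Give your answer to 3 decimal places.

H(S) = −Σ p·log₂ p.
  −(0.250)·log₂(0.250) = 0.5000
  −(0.250)·log₂(0.250) = 0.5000
  −(0.125)·log₂(0.125) = 0.3750
  −(0.125)·log₂(0.125) = 0.3750
  −(0.250)·log₂(0.250) = 0.5000
Sum: 0.5000 + 0.5000 + 0.3750 + 0.3750 + 0.5000 = 2.250 bits.

2.250 bits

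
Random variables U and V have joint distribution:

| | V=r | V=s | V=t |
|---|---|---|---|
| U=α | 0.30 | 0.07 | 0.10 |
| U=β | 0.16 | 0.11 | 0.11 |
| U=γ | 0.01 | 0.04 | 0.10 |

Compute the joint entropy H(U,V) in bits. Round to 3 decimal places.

H(U,V) = −Σ p(x,y)·log₂ p(x,y) over all 9 cells.
  cell (α,r): −0.30·log₂0.30 = 0.5211
  cell (α,s): −0.07·log₂0.07 = 0.2686
  cell (α,t): −0.10·log₂0.10 = 0.3322
  cell (β,r): −0.16·log₂0.16 = 0.4230
  cell (β,s): −0.11·log₂0.11 = 0.3503
  cell (β,t): −0.11·log₂0.11 = 0.3503
  cell (γ,r): −0.01·log₂0.01 = 0.0664
  cell (γ,s): −0.04·log₂0.04 = 0.1858
  cell (γ,t): −0.10·log₂0.10 = 0.3322
Sum = 2.830 bits.

2.830 bits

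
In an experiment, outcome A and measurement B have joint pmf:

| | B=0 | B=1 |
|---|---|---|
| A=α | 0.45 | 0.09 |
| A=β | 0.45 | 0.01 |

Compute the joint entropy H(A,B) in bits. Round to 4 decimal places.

1.4159 bits

H(A,B) = −Σ p(x,y)·log₂ p(x,y) over all 4 cells.
  cell (α,0): −0.45·log₂0.45 = 0.51840
  cell (α,1): −0.09·log₂0.09 = 0.31265
  cell (β,0): −0.45·log₂0.45 = 0.51840
  cell (β,1): −0.01·log₂0.01 = 0.06644
Sum = 1.4159 bits.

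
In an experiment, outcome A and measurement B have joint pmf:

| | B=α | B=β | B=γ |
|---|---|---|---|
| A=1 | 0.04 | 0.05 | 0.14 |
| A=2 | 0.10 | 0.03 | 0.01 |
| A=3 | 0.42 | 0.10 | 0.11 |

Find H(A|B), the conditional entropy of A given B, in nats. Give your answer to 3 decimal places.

Marginals: p(A) = (0.2300, 0.1400, 0.6300), p(B) = (0.5600, 0.1800, 0.2600).
H(A|B) = Σ p(B) · H(A|B=·).
  B=α: p=0.5600, H(A|B=α) = 0.7119
  B=β: p=0.1800, H(A|B=β) = 0.9810
  B=γ: p=0.2600, H(A|B=γ) = 0.8226
Weighted sum = 0.789 nats.

0.789 nats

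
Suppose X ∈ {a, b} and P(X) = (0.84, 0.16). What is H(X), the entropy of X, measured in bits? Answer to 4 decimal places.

0.6343 bits

H(X) = −Σ p·log₂ p.
  −(0.84)·log₂(0.84) = 0.21129
  −(0.16)·log₂(0.16) = 0.42302
Sum: 0.21129 + 0.42302 = 0.6343 bits.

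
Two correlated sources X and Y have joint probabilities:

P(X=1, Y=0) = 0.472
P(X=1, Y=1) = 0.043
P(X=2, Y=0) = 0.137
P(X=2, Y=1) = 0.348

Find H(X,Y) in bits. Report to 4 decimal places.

H(X,Y) = −Σ p(x,y)·log₂ p(x,y) over all 4 cells.
  cell (1,0): −0.472·log₂0.472 = 0.51124
  cell (1,1): −0.043·log₂0.043 = 0.19520
  cell (2,0): −0.137·log₂0.137 = 0.39288
  cell (2,1): −0.348·log₂0.348 = 0.52995
Sum = 1.6293 bits.

1.6293 bits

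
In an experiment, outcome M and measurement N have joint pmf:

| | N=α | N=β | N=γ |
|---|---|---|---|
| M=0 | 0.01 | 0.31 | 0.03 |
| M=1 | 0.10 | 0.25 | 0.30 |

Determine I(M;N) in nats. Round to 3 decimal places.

Marginals: p(M) = (0.3500, 0.6500), p(N) = (0.1100, 0.5600, 0.3300).
I(M;N) = Σ p(x,y)·ln[p(x,y)/(p(x)p(y))].
  (0,α): 0.01·ln(0.2597) = -0.0135
  (0,β): 0.31·ln(1.5816) = 0.1421
  (0,γ): 0.03·ln(0.2597) = -0.0404
  (1,α): 0.10·ln(1.3986) = 0.0335
  (1,β): 0.25·ln(0.6868) = -0.0939
  (1,γ): 0.30·ln(1.3986) = 0.1006
Sum = 0.128 nats.

0.128 nats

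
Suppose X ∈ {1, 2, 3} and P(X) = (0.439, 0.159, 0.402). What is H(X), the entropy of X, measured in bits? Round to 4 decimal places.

H(X) = −Σ p·log₂ p.
  −(0.439)·log₂(0.439) = 0.52140
  −(0.159)·log₂(0.159) = 0.42181
  −(0.402)·log₂(0.402) = 0.52852
Sum: 0.52140 + 0.42181 + 0.52852 = 1.4717 bits.

1.4717 bits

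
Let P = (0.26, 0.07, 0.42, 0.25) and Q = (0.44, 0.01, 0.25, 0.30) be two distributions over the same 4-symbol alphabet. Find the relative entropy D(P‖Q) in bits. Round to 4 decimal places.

0.2478 bits

D(P‖Q) = Σ p·log₂(p/q).
  0.26·log₂(0.26/0.44) = -0.19734
  0.07·log₂(0.07/0.01) = 0.19651
  0.42·log₂(0.42/0.25) = 0.31435
  0.25·log₂(0.25/0.30) = -0.06576
D(P‖Q) = 0.2478 bits.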